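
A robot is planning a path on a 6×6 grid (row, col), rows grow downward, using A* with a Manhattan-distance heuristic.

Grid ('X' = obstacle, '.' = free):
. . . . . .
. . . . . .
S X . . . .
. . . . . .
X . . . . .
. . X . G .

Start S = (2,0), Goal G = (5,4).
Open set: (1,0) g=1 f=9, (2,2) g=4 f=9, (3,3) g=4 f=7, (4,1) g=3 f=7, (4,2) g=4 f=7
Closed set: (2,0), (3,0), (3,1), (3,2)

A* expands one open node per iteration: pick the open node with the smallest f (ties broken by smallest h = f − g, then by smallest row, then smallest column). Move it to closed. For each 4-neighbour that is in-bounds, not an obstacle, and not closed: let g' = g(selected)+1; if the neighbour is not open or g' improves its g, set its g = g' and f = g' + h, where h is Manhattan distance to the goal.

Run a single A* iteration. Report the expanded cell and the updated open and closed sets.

expanded=(3,3); open=[(1,0) g=1 f=9, (2,2) g=4 f=9, (2,3) g=5 f=9, (3,4) g=5 f=7, (4,1) g=3 f=7, (4,2) g=4 f=7, (4,3) g=5 f=7]; closed=[(2,0), (3,0), (3,1), (3,2), (3,3)]

step 1: expand (3,3) (f=7, h=3) → closed; open now [(1,0) g=1 f=9, (2,2) g=4 f=9, (2,3) g=5 f=9, (3,4) g=5 f=7, (4,1) g=3 f=7, (4,2) g=4 f=7, (4,3) g=5 f=7]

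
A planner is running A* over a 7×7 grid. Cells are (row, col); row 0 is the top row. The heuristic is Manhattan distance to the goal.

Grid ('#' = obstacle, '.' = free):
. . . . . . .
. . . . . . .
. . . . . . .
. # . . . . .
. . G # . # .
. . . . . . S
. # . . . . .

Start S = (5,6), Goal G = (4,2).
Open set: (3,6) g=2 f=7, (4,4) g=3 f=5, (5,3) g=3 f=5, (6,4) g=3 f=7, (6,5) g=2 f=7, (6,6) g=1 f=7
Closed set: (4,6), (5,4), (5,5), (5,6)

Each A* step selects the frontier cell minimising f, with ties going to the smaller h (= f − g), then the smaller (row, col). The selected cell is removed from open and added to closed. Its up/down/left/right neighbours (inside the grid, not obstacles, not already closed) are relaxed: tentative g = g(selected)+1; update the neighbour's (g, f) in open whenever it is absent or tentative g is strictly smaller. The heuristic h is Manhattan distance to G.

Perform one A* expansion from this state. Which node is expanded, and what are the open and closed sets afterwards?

step 1: expand (4,4) (f=5, h=2) → closed; open now [(3,4) g=4 f=7, (3,6) g=2 f=7, (5,3) g=3 f=5, (6,4) g=3 f=7, (6,5) g=2 f=7, (6,6) g=1 f=7]

expanded=(4,4); open=[(3,4) g=4 f=7, (3,6) g=2 f=7, (5,3) g=3 f=5, (6,4) g=3 f=7, (6,5) g=2 f=7, (6,6) g=1 f=7]; closed=[(4,4), (4,6), (5,4), (5,5), (5,6)]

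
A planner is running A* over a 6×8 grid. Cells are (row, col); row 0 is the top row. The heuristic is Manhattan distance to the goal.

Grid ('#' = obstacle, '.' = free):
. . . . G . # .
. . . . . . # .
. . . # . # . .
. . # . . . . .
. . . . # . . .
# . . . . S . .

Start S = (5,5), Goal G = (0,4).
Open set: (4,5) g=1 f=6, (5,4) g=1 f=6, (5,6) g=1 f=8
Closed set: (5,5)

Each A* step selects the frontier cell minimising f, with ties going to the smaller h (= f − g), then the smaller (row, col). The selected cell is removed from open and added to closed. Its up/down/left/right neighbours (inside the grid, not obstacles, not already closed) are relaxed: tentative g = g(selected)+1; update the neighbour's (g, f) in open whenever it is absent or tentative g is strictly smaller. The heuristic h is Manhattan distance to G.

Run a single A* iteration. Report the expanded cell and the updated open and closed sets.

step 1: expand (4,5) (f=6, h=5) → closed; open now [(3,5) g=2 f=6, (4,6) g=2 f=8, (5,4) g=1 f=6, (5,6) g=1 f=8]

expanded=(4,5); open=[(3,5) g=2 f=6, (4,6) g=2 f=8, (5,4) g=1 f=6, (5,6) g=1 f=8]; closed=[(4,5), (5,5)]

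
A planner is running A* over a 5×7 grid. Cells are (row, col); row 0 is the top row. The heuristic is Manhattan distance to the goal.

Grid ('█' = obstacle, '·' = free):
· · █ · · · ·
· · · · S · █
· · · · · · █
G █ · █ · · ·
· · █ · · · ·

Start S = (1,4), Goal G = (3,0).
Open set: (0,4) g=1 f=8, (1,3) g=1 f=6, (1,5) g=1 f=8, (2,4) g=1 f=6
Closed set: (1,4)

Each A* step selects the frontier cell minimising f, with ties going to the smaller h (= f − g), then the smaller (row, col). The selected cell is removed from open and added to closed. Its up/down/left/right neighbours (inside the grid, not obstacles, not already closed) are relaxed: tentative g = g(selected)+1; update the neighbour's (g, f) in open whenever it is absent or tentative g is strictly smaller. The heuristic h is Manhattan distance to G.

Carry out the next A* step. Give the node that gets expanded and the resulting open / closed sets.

expanded=(1,3); open=[(0,3) g=2 f=8, (0,4) g=1 f=8, (1,2) g=2 f=6, (1,5) g=1 f=8, (2,3) g=2 f=6, (2,4) g=1 f=6]; closed=[(1,3), (1,4)]

step 1: expand (1,3) (f=6, h=5) → closed; open now [(0,3) g=2 f=8, (0,4) g=1 f=8, (1,2) g=2 f=6, (1,5) g=1 f=8, (2,3) g=2 f=6, (2,4) g=1 f=6]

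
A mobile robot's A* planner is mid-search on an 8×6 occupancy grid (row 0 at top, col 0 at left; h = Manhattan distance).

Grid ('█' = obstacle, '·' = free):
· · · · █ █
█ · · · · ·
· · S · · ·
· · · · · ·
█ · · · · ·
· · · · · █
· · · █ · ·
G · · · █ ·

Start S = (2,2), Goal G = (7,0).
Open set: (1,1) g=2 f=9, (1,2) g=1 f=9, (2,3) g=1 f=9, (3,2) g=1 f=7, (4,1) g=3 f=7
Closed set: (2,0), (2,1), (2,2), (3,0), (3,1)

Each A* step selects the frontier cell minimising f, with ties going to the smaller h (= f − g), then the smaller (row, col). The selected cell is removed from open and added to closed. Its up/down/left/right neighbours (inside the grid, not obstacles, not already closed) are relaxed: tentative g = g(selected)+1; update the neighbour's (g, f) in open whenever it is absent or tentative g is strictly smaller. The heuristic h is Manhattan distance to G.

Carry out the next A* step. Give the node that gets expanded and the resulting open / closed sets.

expanded=(4,1); open=[(1,1) g=2 f=9, (1,2) g=1 f=9, (2,3) g=1 f=9, (3,2) g=1 f=7, (4,2) g=4 f=9, (5,1) g=4 f=7]; closed=[(2,0), (2,1), (2,2), (3,0), (3,1), (4,1)]

step 1: expand (4,1) (f=7, h=4) → closed; open now [(1,1) g=2 f=9, (1,2) g=1 f=9, (2,3) g=1 f=9, (3,2) g=1 f=7, (4,2) g=4 f=9, (5,1) g=4 f=7]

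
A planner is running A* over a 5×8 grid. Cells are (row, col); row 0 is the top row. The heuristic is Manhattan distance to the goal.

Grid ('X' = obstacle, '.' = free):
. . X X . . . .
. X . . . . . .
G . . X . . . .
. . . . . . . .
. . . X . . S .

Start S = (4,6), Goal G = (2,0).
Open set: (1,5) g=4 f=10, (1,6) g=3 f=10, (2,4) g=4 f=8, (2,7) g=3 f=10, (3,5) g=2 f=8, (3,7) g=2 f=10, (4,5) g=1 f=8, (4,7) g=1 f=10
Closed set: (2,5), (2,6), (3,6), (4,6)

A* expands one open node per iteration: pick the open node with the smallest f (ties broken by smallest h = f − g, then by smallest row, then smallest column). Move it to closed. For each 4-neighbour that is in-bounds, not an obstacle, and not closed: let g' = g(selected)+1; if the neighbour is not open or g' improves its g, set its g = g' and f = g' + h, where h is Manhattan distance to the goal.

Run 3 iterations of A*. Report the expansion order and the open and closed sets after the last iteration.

order=[(2,4) → (3,5) → (3,4)]; open=[(1,4) g=5 f=10, (1,5) g=4 f=10, (1,6) g=3 f=10, (2,7) g=3 f=10, (3,3) g=4 f=8, (3,7) g=2 f=10, (4,4) g=4 f=10, (4,5) g=1 f=8, (4,7) g=1 f=10]; closed=[(2,4), (2,5), (2,6), (3,4), (3,5), (3,6), (4,6)]

step 1: expand (2,4) (f=8, h=4) → closed; open now [(1,4) g=5 f=10, (1,5) g=4 f=10, (1,6) g=3 f=10, (2,7) g=3 f=10, (3,4) g=5 f=10, (3,5) g=2 f=8, (3,7) g=2 f=10, (4,5) g=1 f=8, (4,7) g=1 f=10]
step 2: expand (3,5) (f=8, h=6) → closed; open now [(1,4) g=5 f=10, (1,5) g=4 f=10, (1,6) g=3 f=10, (2,7) g=3 f=10, (3,4) g=3 f=8, (3,7) g=2 f=10, (4,5) g=1 f=8, (4,7) g=1 f=10]
step 3: expand (3,4) (f=8, h=5) → closed; open now [(1,4) g=5 f=10, (1,5) g=4 f=10, (1,6) g=3 f=10, (2,7) g=3 f=10, (3,3) g=4 f=8, (3,7) g=2 f=10, (4,4) g=4 f=10, (4,5) g=1 f=8, (4,7) g=1 f=10]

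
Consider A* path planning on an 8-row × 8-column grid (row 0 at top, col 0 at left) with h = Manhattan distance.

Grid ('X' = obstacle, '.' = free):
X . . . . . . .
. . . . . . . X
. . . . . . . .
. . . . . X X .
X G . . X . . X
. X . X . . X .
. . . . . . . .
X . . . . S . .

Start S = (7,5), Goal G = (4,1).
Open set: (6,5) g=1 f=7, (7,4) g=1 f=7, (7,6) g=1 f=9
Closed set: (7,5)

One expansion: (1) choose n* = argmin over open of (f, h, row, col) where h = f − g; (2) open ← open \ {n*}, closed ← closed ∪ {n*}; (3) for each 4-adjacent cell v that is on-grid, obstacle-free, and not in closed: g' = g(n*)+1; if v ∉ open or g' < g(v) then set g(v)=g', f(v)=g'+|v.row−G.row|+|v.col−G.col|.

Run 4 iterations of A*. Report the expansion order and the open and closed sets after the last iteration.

step 1: expand (6,5) (f=7, h=6) → closed; open now [(5,5) g=2 f=7, (6,4) g=2 f=7, (6,6) g=2 f=9, (7,4) g=1 f=7, (7,6) g=1 f=9]
step 2: expand (5,5) (f=7, h=5) → closed; open now [(4,5) g=3 f=7, (5,4) g=3 f=7, (6,4) g=2 f=7, (6,6) g=2 f=9, (7,4) g=1 f=7, (7,6) g=1 f=9]
step 3: expand (4,5) (f=7, h=4) → closed; open now [(4,6) g=4 f=9, (5,4) g=3 f=7, (6,4) g=2 f=7, (6,6) g=2 f=9, (7,4) g=1 f=7, (7,6) g=1 f=9]
step 4: expand (5,4) (f=7, h=4) → closed; open now [(4,6) g=4 f=9, (6,4) g=2 f=7, (6,6) g=2 f=9, (7,4) g=1 f=7, (7,6) g=1 f=9]

order=[(6,5) → (5,5) → (4,5) → (5,4)]; open=[(4,6) g=4 f=9, (6,4) g=2 f=7, (6,6) g=2 f=9, (7,4) g=1 f=7, (7,6) g=1 f=9]; closed=[(4,5), (5,4), (5,5), (6,5), (7,5)]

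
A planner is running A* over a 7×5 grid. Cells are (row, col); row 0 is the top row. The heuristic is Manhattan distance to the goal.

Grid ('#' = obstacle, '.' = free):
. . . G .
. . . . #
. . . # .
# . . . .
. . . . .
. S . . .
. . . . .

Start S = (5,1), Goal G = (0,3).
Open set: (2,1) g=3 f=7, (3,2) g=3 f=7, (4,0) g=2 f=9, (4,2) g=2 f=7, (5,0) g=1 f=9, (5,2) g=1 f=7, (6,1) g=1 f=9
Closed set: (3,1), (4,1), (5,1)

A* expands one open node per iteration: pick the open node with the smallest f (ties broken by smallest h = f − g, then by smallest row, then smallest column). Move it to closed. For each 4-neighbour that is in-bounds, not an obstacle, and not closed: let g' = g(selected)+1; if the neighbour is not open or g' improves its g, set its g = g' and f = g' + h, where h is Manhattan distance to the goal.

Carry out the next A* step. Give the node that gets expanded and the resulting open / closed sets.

expanded=(2,1); open=[(1,1) g=4 f=7, (2,0) g=4 f=9, (2,2) g=4 f=7, (3,2) g=3 f=7, (4,0) g=2 f=9, (4,2) g=2 f=7, (5,0) g=1 f=9, (5,2) g=1 f=7, (6,1) g=1 f=9]; closed=[(2,1), (3,1), (4,1), (5,1)]

step 1: expand (2,1) (f=7, h=4) → closed; open now [(1,1) g=4 f=7, (2,0) g=4 f=9, (2,2) g=4 f=7, (3,2) g=3 f=7, (4,0) g=2 f=9, (4,2) g=2 f=7, (5,0) g=1 f=9, (5,2) g=1 f=7, (6,1) g=1 f=9]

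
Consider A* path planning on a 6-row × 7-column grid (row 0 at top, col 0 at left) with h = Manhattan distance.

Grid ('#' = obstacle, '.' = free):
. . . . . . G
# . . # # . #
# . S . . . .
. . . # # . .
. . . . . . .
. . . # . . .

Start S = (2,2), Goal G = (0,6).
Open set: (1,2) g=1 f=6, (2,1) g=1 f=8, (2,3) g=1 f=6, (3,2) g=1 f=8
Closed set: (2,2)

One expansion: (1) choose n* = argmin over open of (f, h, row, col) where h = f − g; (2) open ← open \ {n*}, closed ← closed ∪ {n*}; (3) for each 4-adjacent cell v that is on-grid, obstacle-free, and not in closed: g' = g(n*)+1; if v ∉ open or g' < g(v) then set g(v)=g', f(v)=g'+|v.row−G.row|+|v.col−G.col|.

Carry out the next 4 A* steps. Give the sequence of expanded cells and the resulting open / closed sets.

step 1: expand (1,2) (f=6, h=5) → closed; open now [(0,2) g=2 f=6, (1,1) g=2 f=8, (2,1) g=1 f=8, (2,3) g=1 f=6, (3,2) g=1 f=8]
step 2: expand (0,2) (f=6, h=4) → closed; open now [(0,1) g=3 f=8, (0,3) g=3 f=6, (1,1) g=2 f=8, (2,1) g=1 f=8, (2,3) g=1 f=6, (3,2) g=1 f=8]
step 3: expand (0,3) (f=6, h=3) → closed; open now [(0,1) g=3 f=8, (0,4) g=4 f=6, (1,1) g=2 f=8, (2,1) g=1 f=8, (2,3) g=1 f=6, (3,2) g=1 f=8]
step 4: expand (0,4) (f=6, h=2) → closed; open now [(0,1) g=3 f=8, (0,5) g=5 f=6, (1,1) g=2 f=8, (2,1) g=1 f=8, (2,3) g=1 f=6, (3,2) g=1 f=8]

order=[(1,2) → (0,2) → (0,3) → (0,4)]; open=[(0,1) g=3 f=8, (0,5) g=5 f=6, (1,1) g=2 f=8, (2,1) g=1 f=8, (2,3) g=1 f=6, (3,2) g=1 f=8]; closed=[(0,2), (0,3), (0,4), (1,2), (2,2)]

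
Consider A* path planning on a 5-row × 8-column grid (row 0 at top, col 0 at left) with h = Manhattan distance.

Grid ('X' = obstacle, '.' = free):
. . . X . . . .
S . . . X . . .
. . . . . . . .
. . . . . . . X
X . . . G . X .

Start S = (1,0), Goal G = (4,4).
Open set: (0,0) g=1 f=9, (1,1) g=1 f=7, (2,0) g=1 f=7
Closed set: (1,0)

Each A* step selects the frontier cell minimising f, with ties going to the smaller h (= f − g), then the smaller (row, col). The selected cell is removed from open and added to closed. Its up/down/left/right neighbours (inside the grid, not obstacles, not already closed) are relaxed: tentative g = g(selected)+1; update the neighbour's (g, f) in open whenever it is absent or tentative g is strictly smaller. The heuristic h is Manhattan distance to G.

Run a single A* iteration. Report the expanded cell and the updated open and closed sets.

expanded=(1,1); open=[(0,0) g=1 f=9, (0,1) g=2 f=9, (1,2) g=2 f=7, (2,0) g=1 f=7, (2,1) g=2 f=7]; closed=[(1,0), (1,1)]

step 1: expand (1,1) (f=7, h=6) → closed; open now [(0,0) g=1 f=9, (0,1) g=2 f=9, (1,2) g=2 f=7, (2,0) g=1 f=7, (2,1) g=2 f=7]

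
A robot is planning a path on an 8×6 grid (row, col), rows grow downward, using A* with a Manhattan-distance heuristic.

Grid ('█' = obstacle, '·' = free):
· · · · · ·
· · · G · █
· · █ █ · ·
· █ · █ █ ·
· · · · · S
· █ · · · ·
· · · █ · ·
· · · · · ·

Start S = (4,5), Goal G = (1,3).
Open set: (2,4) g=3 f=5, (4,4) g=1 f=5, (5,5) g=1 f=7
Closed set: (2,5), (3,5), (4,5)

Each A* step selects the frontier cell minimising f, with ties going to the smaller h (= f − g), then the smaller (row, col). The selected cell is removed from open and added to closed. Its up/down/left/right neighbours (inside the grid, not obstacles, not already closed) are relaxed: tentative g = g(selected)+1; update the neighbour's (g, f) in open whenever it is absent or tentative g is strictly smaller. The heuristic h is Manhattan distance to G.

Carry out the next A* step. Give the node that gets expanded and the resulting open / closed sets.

step 1: expand (2,4) (f=5, h=2) → closed; open now [(1,4) g=4 f=5, (4,4) g=1 f=5, (5,5) g=1 f=7]

expanded=(2,4); open=[(1,4) g=4 f=5, (4,4) g=1 f=5, (5,5) g=1 f=7]; closed=[(2,4), (2,5), (3,5), (4,5)]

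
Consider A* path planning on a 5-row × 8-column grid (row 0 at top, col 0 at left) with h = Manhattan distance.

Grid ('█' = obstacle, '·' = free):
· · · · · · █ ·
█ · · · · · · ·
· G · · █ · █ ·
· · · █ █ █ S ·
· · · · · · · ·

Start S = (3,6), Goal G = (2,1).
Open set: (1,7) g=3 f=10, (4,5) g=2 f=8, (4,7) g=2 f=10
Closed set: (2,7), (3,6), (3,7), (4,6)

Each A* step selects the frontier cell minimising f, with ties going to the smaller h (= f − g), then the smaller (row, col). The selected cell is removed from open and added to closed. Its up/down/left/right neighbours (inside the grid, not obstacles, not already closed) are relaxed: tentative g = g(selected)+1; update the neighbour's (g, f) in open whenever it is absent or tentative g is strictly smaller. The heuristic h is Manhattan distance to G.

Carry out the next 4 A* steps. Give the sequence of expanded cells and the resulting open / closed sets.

order=[(4,5) → (4,4) → (4,3) → (4,2)]; open=[(1,7) g=3 f=10, (3,2) g=6 f=8, (4,1) g=6 f=8, (4,7) g=2 f=10]; closed=[(2,7), (3,6), (3,7), (4,2), (4,3), (4,4), (4,5), (4,6)]

step 1: expand (4,5) (f=8, h=6) → closed; open now [(1,7) g=3 f=10, (4,4) g=3 f=8, (4,7) g=2 f=10]
step 2: expand (4,4) (f=8, h=5) → closed; open now [(1,7) g=3 f=10, (4,3) g=4 f=8, (4,7) g=2 f=10]
step 3: expand (4,3) (f=8, h=4) → closed; open now [(1,7) g=3 f=10, (4,2) g=5 f=8, (4,7) g=2 f=10]
step 4: expand (4,2) (f=8, h=3) → closed; open now [(1,7) g=3 f=10, (3,2) g=6 f=8, (4,1) g=6 f=8, (4,7) g=2 f=10]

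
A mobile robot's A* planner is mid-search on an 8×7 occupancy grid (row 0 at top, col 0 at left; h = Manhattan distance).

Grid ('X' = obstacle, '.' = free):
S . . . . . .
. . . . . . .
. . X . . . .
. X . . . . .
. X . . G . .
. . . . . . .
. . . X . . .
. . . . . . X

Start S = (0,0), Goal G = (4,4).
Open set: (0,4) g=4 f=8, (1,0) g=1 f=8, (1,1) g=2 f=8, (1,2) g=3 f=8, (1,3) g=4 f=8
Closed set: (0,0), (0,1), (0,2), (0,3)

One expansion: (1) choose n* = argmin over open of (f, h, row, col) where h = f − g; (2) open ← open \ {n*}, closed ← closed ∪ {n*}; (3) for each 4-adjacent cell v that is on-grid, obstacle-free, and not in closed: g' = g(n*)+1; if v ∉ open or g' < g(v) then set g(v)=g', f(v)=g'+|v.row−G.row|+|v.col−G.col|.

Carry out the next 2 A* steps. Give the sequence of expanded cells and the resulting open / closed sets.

order=[(0,4) → (1,4)]; open=[(0,5) g=5 f=10, (1,0) g=1 f=8, (1,1) g=2 f=8, (1,2) g=3 f=8, (1,3) g=4 f=8, (1,5) g=6 f=10, (2,4) g=6 f=8]; closed=[(0,0), (0,1), (0,2), (0,3), (0,4), (1,4)]

step 1: expand (0,4) (f=8, h=4) → closed; open now [(0,5) g=5 f=10, (1,0) g=1 f=8, (1,1) g=2 f=8, (1,2) g=3 f=8, (1,3) g=4 f=8, (1,4) g=5 f=8]
step 2: expand (1,4) (f=8, h=3) → closed; open now [(0,5) g=5 f=10, (1,0) g=1 f=8, (1,1) g=2 f=8, (1,2) g=3 f=8, (1,3) g=4 f=8, (1,5) g=6 f=10, (2,4) g=6 f=8]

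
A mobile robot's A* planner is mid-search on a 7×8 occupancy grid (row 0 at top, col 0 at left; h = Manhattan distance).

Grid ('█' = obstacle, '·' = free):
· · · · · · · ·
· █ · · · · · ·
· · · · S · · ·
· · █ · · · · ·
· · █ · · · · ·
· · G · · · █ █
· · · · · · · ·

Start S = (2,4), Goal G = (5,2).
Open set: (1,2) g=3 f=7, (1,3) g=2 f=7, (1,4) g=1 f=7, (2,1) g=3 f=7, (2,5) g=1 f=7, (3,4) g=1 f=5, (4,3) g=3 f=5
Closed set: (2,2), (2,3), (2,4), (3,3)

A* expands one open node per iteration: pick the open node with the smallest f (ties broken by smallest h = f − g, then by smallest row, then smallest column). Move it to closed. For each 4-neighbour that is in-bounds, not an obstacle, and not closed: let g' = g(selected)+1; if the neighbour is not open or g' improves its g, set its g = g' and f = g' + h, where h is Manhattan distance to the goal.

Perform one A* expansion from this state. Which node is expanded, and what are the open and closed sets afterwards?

step 1: expand (4,3) (f=5, h=2) → closed; open now [(1,2) g=3 f=7, (1,3) g=2 f=7, (1,4) g=1 f=7, (2,1) g=3 f=7, (2,5) g=1 f=7, (3,4) g=1 f=5, (4,4) g=4 f=7, (5,3) g=4 f=5]

expanded=(4,3); open=[(1,2) g=3 f=7, (1,3) g=2 f=7, (1,4) g=1 f=7, (2,1) g=3 f=7, (2,5) g=1 f=7, (3,4) g=1 f=5, (4,4) g=4 f=7, (5,3) g=4 f=5]; closed=[(2,2), (2,3), (2,4), (3,3), (4,3)]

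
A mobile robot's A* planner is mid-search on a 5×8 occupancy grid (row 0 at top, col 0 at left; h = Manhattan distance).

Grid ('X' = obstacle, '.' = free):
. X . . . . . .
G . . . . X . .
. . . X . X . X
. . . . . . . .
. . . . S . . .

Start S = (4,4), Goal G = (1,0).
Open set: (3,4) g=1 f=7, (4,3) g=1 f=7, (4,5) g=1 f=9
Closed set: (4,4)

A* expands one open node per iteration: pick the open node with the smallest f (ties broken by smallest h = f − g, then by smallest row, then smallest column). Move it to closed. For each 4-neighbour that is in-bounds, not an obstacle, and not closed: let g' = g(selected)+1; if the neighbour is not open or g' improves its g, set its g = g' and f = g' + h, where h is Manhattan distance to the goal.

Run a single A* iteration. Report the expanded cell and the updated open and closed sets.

step 1: expand (3,4) (f=7, h=6) → closed; open now [(2,4) g=2 f=7, (3,3) g=2 f=7, (3,5) g=2 f=9, (4,3) g=1 f=7, (4,5) g=1 f=9]

expanded=(3,4); open=[(2,4) g=2 f=7, (3,3) g=2 f=7, (3,5) g=2 f=9, (4,3) g=1 f=7, (4,5) g=1 f=9]; closed=[(3,4), (4,4)]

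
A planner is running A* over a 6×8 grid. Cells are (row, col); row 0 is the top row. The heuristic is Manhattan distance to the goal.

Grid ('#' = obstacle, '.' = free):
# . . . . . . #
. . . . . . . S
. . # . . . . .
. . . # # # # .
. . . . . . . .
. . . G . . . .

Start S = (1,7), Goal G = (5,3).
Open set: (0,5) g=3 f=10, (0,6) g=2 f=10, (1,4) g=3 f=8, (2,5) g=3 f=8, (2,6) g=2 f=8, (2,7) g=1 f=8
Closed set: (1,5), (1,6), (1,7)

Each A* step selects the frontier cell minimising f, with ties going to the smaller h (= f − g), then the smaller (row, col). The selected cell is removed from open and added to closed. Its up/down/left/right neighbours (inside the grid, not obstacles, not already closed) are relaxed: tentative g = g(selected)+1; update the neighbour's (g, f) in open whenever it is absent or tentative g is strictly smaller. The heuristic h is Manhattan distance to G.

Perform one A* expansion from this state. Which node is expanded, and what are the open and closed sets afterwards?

expanded=(1,4); open=[(0,4) g=4 f=10, (0,5) g=3 f=10, (0,6) g=2 f=10, (1,3) g=4 f=8, (2,4) g=4 f=8, (2,5) g=3 f=8, (2,6) g=2 f=8, (2,7) g=1 f=8]; closed=[(1,4), (1,5), (1,6), (1,7)]

step 1: expand (1,4) (f=8, h=5) → closed; open now [(0,4) g=4 f=10, (0,5) g=3 f=10, (0,6) g=2 f=10, (1,3) g=4 f=8, (2,4) g=4 f=8, (2,5) g=3 f=8, (2,6) g=2 f=8, (2,7) g=1 f=8]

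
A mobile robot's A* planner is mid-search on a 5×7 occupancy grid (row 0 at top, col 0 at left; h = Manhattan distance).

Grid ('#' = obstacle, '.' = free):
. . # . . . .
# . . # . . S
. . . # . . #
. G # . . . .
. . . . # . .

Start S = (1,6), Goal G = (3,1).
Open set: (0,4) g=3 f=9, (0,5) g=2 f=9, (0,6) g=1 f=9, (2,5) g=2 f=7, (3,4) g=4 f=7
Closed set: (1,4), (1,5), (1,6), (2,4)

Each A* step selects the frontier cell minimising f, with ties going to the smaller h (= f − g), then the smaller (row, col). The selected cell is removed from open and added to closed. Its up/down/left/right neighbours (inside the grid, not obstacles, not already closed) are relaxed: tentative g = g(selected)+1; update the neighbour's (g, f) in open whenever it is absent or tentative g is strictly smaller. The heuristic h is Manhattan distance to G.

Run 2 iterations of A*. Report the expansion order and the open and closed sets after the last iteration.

step 1: expand (3,4) (f=7, h=3) → closed; open now [(0,4) g=3 f=9, (0,5) g=2 f=9, (0,6) g=1 f=9, (2,5) g=2 f=7, (3,3) g=5 f=7, (3,5) g=5 f=9]
step 2: expand (3,3) (f=7, h=2) → closed; open now [(0,4) g=3 f=9, (0,5) g=2 f=9, (0,6) g=1 f=9, (2,5) g=2 f=7, (3,5) g=5 f=9, (4,3) g=6 f=9]

order=[(3,4) → (3,3)]; open=[(0,4) g=3 f=9, (0,5) g=2 f=9, (0,6) g=1 f=9, (2,5) g=2 f=7, (3,5) g=5 f=9, (4,3) g=6 f=9]; closed=[(1,4), (1,5), (1,6), (2,4), (3,3), (3,4)]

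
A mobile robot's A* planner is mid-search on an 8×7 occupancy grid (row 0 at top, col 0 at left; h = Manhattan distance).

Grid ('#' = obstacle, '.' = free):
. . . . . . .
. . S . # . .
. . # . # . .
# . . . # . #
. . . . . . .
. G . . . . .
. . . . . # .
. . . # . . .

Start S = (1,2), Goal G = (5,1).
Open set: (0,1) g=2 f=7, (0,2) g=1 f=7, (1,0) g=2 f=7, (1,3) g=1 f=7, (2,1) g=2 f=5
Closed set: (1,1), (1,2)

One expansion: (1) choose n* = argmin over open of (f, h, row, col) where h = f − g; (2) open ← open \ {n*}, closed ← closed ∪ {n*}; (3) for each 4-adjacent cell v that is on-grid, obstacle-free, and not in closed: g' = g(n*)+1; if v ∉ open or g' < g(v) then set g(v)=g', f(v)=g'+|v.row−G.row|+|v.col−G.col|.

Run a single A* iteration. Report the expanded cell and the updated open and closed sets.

step 1: expand (2,1) (f=5, h=3) → closed; open now [(0,1) g=2 f=7, (0,2) g=1 f=7, (1,0) g=2 f=7, (1,3) g=1 f=7, (2,0) g=3 f=7, (3,1) g=3 f=5]

expanded=(2,1); open=[(0,1) g=2 f=7, (0,2) g=1 f=7, (1,0) g=2 f=7, (1,3) g=1 f=7, (2,0) g=3 f=7, (3,1) g=3 f=5]; closed=[(1,1), (1,2), (2,1)]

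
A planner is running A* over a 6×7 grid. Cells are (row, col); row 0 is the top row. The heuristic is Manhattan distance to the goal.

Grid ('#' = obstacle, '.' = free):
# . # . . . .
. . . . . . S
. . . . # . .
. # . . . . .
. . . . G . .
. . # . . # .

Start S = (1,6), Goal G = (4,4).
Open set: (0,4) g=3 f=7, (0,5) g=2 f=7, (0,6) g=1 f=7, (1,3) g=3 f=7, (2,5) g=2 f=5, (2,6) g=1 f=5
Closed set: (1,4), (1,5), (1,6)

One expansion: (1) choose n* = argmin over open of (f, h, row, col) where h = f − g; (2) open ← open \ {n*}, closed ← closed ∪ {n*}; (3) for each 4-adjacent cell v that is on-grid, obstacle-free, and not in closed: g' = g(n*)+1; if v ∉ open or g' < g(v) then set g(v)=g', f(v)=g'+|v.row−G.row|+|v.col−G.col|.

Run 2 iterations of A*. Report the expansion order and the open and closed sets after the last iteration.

step 1: expand (2,5) (f=5, h=3) → closed; open now [(0,4) g=3 f=7, (0,5) g=2 f=7, (0,6) g=1 f=7, (1,3) g=3 f=7, (2,6) g=1 f=5, (3,5) g=3 f=5]
step 2: expand (3,5) (f=5, h=2) → closed; open now [(0,4) g=3 f=7, (0,5) g=2 f=7, (0,6) g=1 f=7, (1,3) g=3 f=7, (2,6) g=1 f=5, (3,4) g=4 f=5, (3,6) g=4 f=7, (4,5) g=4 f=5]

order=[(2,5) → (3,5)]; open=[(0,4) g=3 f=7, (0,5) g=2 f=7, (0,6) g=1 f=7, (1,3) g=3 f=7, (2,6) g=1 f=5, (3,4) g=4 f=5, (3,6) g=4 f=7, (4,5) g=4 f=5]; closed=[(1,4), (1,5), (1,6), (2,5), (3,5)]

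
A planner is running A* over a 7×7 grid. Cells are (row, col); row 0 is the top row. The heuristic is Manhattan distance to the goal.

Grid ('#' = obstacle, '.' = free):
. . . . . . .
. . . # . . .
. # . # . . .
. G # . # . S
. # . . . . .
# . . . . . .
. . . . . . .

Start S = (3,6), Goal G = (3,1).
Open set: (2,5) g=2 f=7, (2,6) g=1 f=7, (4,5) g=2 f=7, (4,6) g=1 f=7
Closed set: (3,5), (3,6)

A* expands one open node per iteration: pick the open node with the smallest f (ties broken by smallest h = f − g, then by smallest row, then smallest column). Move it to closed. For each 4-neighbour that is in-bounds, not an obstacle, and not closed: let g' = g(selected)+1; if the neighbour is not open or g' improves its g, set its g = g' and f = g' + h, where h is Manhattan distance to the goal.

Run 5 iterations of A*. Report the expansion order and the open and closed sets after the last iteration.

order=[(2,5) → (2,4) → (4,5) → (4,4) → (4,3)]; open=[(1,4) g=4 f=9, (1,5) g=3 f=9, (2,6) g=1 f=7, (3,3) g=5 f=7, (4,2) g=5 f=7, (4,6) g=1 f=7, (5,3) g=5 f=9, (5,4) g=4 f=9, (5,5) g=3 f=9]; closed=[(2,4), (2,5), (3,5), (3,6), (4,3), (4,4), (4,5)]

step 1: expand (2,5) (f=7, h=5) → closed; open now [(1,5) g=3 f=9, (2,4) g=3 f=7, (2,6) g=1 f=7, (4,5) g=2 f=7, (4,6) g=1 f=7]
step 2: expand (2,4) (f=7, h=4) → closed; open now [(1,4) g=4 f=9, (1,5) g=3 f=9, (2,6) g=1 f=7, (4,5) g=2 f=7, (4,6) g=1 f=7]
step 3: expand (4,5) (f=7, h=5) → closed; open now [(1,4) g=4 f=9, (1,5) g=3 f=9, (2,6) g=1 f=7, (4,4) g=3 f=7, (4,6) g=1 f=7, (5,5) g=3 f=9]
step 4: expand (4,4) (f=7, h=4) → closed; open now [(1,4) g=4 f=9, (1,5) g=3 f=9, (2,6) g=1 f=7, (4,3) g=4 f=7, (4,6) g=1 f=7, (5,4) g=4 f=9, (5,5) g=3 f=9]
step 5: expand (4,3) (f=7, h=3) → closed; open now [(1,4) g=4 f=9, (1,5) g=3 f=9, (2,6) g=1 f=7, (3,3) g=5 f=7, (4,2) g=5 f=7, (4,6) g=1 f=7, (5,3) g=5 f=9, (5,4) g=4 f=9, (5,5) g=3 f=9]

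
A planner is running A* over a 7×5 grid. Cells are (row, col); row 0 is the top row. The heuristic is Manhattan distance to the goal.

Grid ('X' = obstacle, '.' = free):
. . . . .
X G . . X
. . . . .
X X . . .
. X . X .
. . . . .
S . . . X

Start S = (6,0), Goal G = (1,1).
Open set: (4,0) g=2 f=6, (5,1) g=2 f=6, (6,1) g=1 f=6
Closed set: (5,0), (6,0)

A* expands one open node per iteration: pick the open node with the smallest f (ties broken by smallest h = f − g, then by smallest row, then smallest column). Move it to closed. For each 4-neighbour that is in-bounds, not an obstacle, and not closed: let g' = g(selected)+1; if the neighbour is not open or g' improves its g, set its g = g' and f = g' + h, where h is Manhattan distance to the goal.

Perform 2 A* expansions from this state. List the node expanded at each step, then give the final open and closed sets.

order=[(4,0) → (5,1)]; open=[(5,2) g=3 f=8, (6,1) g=1 f=6]; closed=[(4,0), (5,0), (5,1), (6,0)]

step 1: expand (4,0) (f=6, h=4) → closed; open now [(5,1) g=2 f=6, (6,1) g=1 f=6]
step 2: expand (5,1) (f=6, h=4) → closed; open now [(5,2) g=3 f=8, (6,1) g=1 f=6]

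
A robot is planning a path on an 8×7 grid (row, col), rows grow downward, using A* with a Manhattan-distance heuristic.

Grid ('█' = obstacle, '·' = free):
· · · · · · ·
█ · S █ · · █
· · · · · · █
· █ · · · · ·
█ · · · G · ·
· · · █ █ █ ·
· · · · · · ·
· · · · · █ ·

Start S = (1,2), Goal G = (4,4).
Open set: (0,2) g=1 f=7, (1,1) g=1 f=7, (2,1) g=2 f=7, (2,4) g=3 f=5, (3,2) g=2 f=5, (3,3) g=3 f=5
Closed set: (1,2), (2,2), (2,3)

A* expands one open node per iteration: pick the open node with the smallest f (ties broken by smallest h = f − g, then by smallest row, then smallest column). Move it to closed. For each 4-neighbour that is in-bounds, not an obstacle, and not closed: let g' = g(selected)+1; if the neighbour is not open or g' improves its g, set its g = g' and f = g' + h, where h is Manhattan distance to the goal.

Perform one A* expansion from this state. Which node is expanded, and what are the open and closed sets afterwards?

expanded=(2,4); open=[(0,2) g=1 f=7, (1,1) g=1 f=7, (1,4) g=4 f=7, (2,1) g=2 f=7, (2,5) g=4 f=7, (3,2) g=2 f=5, (3,3) g=3 f=5, (3,4) g=4 f=5]; closed=[(1,2), (2,2), (2,3), (2,4)]

step 1: expand (2,4) (f=5, h=2) → closed; open now [(0,2) g=1 f=7, (1,1) g=1 f=7, (1,4) g=4 f=7, (2,1) g=2 f=7, (2,5) g=4 f=7, (3,2) g=2 f=5, (3,3) g=3 f=5, (3,4) g=4 f=5]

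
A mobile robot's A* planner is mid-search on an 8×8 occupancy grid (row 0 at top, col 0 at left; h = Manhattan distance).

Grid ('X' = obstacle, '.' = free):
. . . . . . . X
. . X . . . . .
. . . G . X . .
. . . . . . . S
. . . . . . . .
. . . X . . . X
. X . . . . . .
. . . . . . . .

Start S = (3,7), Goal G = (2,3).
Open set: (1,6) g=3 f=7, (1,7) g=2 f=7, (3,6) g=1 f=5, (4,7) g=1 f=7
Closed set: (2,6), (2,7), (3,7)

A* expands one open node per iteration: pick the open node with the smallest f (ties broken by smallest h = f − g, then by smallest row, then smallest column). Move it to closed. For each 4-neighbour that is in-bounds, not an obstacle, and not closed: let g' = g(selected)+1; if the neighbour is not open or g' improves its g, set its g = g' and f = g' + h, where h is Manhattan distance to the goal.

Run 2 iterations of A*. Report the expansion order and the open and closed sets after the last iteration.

step 1: expand (3,6) (f=5, h=4) → closed; open now [(1,6) g=3 f=7, (1,7) g=2 f=7, (3,5) g=2 f=5, (4,6) g=2 f=7, (4,7) g=1 f=7]
step 2: expand (3,5) (f=5, h=3) → closed; open now [(1,6) g=3 f=7, (1,7) g=2 f=7, (3,4) g=3 f=5, (4,5) g=3 f=7, (4,6) g=2 f=7, (4,7) g=1 f=7]

order=[(3,6) → (3,5)]; open=[(1,6) g=3 f=7, (1,7) g=2 f=7, (3,4) g=3 f=5, (4,5) g=3 f=7, (4,6) g=2 f=7, (4,7) g=1 f=7]; closed=[(2,6), (2,7), (3,5), (3,6), (3,7)]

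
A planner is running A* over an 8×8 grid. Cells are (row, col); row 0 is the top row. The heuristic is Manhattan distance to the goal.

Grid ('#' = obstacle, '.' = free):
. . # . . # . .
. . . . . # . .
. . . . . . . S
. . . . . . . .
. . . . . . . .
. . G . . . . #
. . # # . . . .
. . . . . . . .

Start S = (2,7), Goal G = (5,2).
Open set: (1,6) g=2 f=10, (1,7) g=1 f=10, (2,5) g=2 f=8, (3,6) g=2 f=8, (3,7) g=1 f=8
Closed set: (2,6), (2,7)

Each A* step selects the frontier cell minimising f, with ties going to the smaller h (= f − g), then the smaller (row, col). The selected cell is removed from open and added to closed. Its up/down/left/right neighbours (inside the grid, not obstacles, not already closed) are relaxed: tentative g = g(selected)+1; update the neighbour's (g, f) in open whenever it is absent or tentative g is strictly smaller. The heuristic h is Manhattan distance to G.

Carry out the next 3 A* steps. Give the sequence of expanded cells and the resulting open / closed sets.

order=[(2,5) → (2,4) → (2,3)]; open=[(1,3) g=5 f=10, (1,4) g=4 f=10, (1,6) g=2 f=10, (1,7) g=1 f=10, (2,2) g=5 f=8, (3,3) g=5 f=8, (3,4) g=4 f=8, (3,5) g=3 f=8, (3,6) g=2 f=8, (3,7) g=1 f=8]; closed=[(2,3), (2,4), (2,5), (2,6), (2,7)]

step 1: expand (2,5) (f=8, h=6) → closed; open now [(1,6) g=2 f=10, (1,7) g=1 f=10, (2,4) g=3 f=8, (3,5) g=3 f=8, (3,6) g=2 f=8, (3,7) g=1 f=8]
step 2: expand (2,4) (f=8, h=5) → closed; open now [(1,4) g=4 f=10, (1,6) g=2 f=10, (1,7) g=1 f=10, (2,3) g=4 f=8, (3,4) g=4 f=8, (3,5) g=3 f=8, (3,6) g=2 f=8, (3,7) g=1 f=8]
step 3: expand (2,3) (f=8, h=4) → closed; open now [(1,3) g=5 f=10, (1,4) g=4 f=10, (1,6) g=2 f=10, (1,7) g=1 f=10, (2,2) g=5 f=8, (3,3) g=5 f=8, (3,4) g=4 f=8, (3,5) g=3 f=8, (3,6) g=2 f=8, (3,7) g=1 f=8]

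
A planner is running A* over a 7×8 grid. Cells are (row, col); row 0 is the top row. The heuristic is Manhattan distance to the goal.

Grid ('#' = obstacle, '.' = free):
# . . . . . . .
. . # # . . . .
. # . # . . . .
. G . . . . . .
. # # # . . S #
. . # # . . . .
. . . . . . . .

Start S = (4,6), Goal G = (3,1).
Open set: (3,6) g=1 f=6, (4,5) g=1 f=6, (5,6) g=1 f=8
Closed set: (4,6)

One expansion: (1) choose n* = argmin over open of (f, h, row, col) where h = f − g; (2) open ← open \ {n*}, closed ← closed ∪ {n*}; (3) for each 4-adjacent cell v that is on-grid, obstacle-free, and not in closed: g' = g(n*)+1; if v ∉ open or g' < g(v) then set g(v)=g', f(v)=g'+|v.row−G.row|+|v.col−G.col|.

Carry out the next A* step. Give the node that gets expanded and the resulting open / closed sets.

step 1: expand (3,6) (f=6, h=5) → closed; open now [(2,6) g=2 f=8, (3,5) g=2 f=6, (3,7) g=2 f=8, (4,5) g=1 f=6, (5,6) g=1 f=8]

expanded=(3,6); open=[(2,6) g=2 f=8, (3,5) g=2 f=6, (3,7) g=2 f=8, (4,5) g=1 f=6, (5,6) g=1 f=8]; closed=[(3,6), (4,6)]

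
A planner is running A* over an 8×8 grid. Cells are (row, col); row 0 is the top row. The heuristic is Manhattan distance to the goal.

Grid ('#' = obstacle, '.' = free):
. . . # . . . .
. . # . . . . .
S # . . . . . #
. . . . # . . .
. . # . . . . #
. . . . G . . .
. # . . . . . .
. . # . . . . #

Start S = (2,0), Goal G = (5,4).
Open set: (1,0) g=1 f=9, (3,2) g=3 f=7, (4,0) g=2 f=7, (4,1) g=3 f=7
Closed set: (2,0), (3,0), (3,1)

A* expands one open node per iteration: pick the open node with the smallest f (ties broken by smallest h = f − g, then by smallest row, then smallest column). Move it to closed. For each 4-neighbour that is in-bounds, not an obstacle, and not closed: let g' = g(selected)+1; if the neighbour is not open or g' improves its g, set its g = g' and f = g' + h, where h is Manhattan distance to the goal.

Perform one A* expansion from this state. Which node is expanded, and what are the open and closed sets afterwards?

expanded=(3,2); open=[(1,0) g=1 f=9, (2,2) g=4 f=9, (3,3) g=4 f=7, (4,0) g=2 f=7, (4,1) g=3 f=7]; closed=[(2,0), (3,0), (3,1), (3,2)]

step 1: expand (3,2) (f=7, h=4) → closed; open now [(1,0) g=1 f=9, (2,2) g=4 f=9, (3,3) g=4 f=7, (4,0) g=2 f=7, (4,1) g=3 f=7]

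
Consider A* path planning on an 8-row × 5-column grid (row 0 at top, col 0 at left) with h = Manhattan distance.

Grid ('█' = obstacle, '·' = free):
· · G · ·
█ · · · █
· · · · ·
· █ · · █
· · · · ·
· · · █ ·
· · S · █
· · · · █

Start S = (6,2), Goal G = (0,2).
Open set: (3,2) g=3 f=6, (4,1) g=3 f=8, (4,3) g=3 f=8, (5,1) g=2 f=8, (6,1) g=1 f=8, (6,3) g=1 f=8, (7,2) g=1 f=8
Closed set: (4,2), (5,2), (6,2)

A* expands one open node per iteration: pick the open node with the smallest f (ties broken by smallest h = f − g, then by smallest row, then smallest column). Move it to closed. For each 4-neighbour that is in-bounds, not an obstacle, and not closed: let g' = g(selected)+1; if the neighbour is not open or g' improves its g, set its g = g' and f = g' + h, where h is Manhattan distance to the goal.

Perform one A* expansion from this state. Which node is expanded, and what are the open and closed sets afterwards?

expanded=(3,2); open=[(2,2) g=4 f=6, (3,3) g=4 f=8, (4,1) g=3 f=8, (4,3) g=3 f=8, (5,1) g=2 f=8, (6,1) g=1 f=8, (6,3) g=1 f=8, (7,2) g=1 f=8]; closed=[(3,2), (4,2), (5,2), (6,2)]

step 1: expand (3,2) (f=6, h=3) → closed; open now [(2,2) g=4 f=6, (3,3) g=4 f=8, (4,1) g=3 f=8, (4,3) g=3 f=8, (5,1) g=2 f=8, (6,1) g=1 f=8, (6,3) g=1 f=8, (7,2) g=1 f=8]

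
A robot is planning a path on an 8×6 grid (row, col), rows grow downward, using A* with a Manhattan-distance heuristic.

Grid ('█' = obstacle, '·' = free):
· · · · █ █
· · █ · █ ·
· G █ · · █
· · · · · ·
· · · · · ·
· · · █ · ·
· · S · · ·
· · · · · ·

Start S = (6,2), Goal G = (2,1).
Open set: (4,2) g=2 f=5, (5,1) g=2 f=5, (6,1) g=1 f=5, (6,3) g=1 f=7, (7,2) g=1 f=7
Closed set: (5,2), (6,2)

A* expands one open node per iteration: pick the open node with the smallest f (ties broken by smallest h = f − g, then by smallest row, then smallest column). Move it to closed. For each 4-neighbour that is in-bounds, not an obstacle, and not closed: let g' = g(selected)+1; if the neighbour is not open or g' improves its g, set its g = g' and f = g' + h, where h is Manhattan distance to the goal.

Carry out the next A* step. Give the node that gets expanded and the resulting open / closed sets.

step 1: expand (4,2) (f=5, h=3) → closed; open now [(3,2) g=3 f=5, (4,1) g=3 f=5, (4,3) g=3 f=7, (5,1) g=2 f=5, (6,1) g=1 f=5, (6,3) g=1 f=7, (7,2) g=1 f=7]

expanded=(4,2); open=[(3,2) g=3 f=5, (4,1) g=3 f=5, (4,3) g=3 f=7, (5,1) g=2 f=5, (6,1) g=1 f=5, (6,3) g=1 f=7, (7,2) g=1 f=7]; closed=[(4,2), (5,2), (6,2)]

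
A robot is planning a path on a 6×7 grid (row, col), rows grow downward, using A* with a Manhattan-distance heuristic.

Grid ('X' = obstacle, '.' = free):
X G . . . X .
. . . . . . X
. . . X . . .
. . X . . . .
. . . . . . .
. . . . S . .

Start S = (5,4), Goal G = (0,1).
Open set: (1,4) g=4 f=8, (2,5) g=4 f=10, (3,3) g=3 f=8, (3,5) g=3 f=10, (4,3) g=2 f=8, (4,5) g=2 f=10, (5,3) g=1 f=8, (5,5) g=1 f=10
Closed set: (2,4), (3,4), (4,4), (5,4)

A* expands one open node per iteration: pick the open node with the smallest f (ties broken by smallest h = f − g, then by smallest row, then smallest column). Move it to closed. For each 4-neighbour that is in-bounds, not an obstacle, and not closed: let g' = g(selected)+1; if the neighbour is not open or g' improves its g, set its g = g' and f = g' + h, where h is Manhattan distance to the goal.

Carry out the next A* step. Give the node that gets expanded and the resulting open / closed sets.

step 1: expand (1,4) (f=8, h=4) → closed; open now [(0,4) g=5 f=8, (1,3) g=5 f=8, (1,5) g=5 f=10, (2,5) g=4 f=10, (3,3) g=3 f=8, (3,5) g=3 f=10, (4,3) g=2 f=8, (4,5) g=2 f=10, (5,3) g=1 f=8, (5,5) g=1 f=10]

expanded=(1,4); open=[(0,4) g=5 f=8, (1,3) g=5 f=8, (1,5) g=5 f=10, (2,5) g=4 f=10, (3,3) g=3 f=8, (3,5) g=3 f=10, (4,3) g=2 f=8, (4,5) g=2 f=10, (5,3) g=1 f=8, (5,5) g=1 f=10]; closed=[(1,4), (2,4), (3,4), (4,4), (5,4)]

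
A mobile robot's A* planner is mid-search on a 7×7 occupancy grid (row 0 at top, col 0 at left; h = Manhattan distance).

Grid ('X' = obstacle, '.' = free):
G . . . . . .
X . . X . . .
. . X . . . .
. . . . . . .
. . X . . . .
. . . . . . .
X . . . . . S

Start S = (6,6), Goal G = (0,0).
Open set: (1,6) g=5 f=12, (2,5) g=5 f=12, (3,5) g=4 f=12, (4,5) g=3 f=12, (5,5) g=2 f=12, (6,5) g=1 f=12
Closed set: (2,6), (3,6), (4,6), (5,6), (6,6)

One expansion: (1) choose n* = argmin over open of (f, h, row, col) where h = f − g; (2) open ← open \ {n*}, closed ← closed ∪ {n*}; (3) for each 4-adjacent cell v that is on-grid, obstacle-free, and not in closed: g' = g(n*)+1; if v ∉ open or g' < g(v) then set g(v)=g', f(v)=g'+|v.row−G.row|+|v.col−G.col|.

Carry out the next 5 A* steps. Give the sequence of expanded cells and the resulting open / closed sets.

step 1: expand (1,6) (f=12, h=7) → closed; open now [(0,6) g=6 f=12, (1,5) g=6 f=12, (2,5) g=5 f=12, (3,5) g=4 f=12, (4,5) g=3 f=12, (5,5) g=2 f=12, (6,5) g=1 f=12]
step 2: expand (0,6) (f=12, h=6) → closed; open now [(0,5) g=7 f=12, (1,5) g=6 f=12, (2,5) g=5 f=12, (3,5) g=4 f=12, (4,5) g=3 f=12, (5,5) g=2 f=12, (6,5) g=1 f=12]
step 3: expand (0,5) (f=12, h=5) → closed; open now [(0,4) g=8 f=12, (1,5) g=6 f=12, (2,5) g=5 f=12, (3,5) g=4 f=12, (4,5) g=3 f=12, (5,5) g=2 f=12, (6,5) g=1 f=12]
step 4: expand (0,4) (f=12, h=4) → closed; open now [(0,3) g=9 f=12, (1,4) g=9 f=14, (1,5) g=6 f=12, (2,5) g=5 f=12, (3,5) g=4 f=12, (4,5) g=3 f=12, (5,5) g=2 f=12, (6,5) g=1 f=12]
step 5: expand (0,3) (f=12, h=3) → closed; open now [(0,2) g=10 f=12, (1,4) g=9 f=14, (1,5) g=6 f=12, (2,5) g=5 f=12, (3,5) g=4 f=12, (4,5) g=3 f=12, (5,5) g=2 f=12, (6,5) g=1 f=12]

order=[(1,6) → (0,6) → (0,5) → (0,4) → (0,3)]; open=[(0,2) g=10 f=12, (1,4) g=9 f=14, (1,5) g=6 f=12, (2,5) g=5 f=12, (3,5) g=4 f=12, (4,5) g=3 f=12, (5,5) g=2 f=12, (6,5) g=1 f=12]; closed=[(0,3), (0,4), (0,5), (0,6), (1,6), (2,6), (3,6), (4,6), (5,6), (6,6)]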